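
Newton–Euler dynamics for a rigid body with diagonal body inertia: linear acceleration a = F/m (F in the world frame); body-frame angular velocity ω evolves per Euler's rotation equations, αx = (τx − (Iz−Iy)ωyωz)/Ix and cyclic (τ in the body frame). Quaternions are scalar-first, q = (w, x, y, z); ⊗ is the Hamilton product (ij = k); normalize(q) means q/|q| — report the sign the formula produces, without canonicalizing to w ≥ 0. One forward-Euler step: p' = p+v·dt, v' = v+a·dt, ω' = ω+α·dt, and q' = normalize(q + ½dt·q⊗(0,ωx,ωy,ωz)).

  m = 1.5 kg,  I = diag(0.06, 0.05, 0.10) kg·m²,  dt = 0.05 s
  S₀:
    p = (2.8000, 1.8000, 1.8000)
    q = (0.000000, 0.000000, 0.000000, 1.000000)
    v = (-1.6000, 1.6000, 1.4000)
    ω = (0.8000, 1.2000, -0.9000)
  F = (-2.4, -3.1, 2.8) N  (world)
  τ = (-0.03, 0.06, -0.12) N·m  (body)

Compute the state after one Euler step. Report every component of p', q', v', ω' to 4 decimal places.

a = F/m = (-1.6000, -2.0667, 1.8667)
p + v·dt = (2.7200, 1.8800, 1.8700)
v + (F/m)dt = (-1.6800, 1.4967, 1.4933)
α = I⁻¹(τ − ω×Iω) = (0.4000, 0.6240, -1.1040)
new body rate ω' = (0.8200, 1.2312, -0.9552)
q⊗(0,ω) = (0.9000000, -1.2000000, 0.8000000, 0.0000000)
q + ½dt·q⊗(0,ω), renormalized = (0.0225, -0.0300, 0.0200, 0.9991)

p' = (2.7200, 1.8800, 1.8700)
q' = (0.0225, -0.0300, 0.0200, 0.9991)
v' = (-1.6800, 1.4967, 1.4933)
ω' = (0.8200, 1.2312, -0.9552)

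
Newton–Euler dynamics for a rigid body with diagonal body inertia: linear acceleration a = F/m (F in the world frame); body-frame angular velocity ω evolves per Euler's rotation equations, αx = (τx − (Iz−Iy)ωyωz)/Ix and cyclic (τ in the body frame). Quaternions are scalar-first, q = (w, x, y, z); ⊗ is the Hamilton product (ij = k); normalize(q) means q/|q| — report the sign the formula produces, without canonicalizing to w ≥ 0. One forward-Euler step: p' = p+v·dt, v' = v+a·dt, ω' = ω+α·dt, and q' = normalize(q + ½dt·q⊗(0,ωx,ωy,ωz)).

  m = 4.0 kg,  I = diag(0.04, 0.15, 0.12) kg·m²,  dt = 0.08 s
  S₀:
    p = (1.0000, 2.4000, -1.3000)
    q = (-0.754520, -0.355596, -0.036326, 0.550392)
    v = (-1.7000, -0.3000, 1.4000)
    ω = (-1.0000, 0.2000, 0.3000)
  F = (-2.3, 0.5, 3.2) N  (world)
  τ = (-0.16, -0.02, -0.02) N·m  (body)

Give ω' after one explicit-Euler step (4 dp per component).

ω×(Iω) gyroscopic = (-0.0018, 0.0240, -0.0220)
(τ − ω×Iω)/I = (-3.9550, -0.2933, 0.0167)
ω + α·dt = (-1.3164, 0.1765, 0.3013)

ω' = (-1.3164, 0.1765, 0.3013)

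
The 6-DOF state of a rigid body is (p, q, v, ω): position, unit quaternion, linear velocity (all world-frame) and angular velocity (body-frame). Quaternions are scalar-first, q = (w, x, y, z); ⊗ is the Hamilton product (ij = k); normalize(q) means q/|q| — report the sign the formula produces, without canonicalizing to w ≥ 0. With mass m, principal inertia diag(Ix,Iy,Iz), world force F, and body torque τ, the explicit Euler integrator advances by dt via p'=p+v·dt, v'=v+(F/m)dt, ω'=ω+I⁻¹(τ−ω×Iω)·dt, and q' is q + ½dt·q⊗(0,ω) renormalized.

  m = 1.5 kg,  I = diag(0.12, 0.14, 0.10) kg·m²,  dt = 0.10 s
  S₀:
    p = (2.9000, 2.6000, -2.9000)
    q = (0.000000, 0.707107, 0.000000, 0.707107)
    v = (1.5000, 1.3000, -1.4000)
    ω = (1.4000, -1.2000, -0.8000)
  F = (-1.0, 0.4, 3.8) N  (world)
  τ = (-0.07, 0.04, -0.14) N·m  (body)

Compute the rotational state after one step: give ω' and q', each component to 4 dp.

ω' = (1.3737, -1.1554, -0.9064)
q' = (-0.0211, 0.7458, 0.0774, 0.6613)

gyro term ω×Iω = (-0.0384, -0.0224, -0.0336)
α = I⁻¹(τ − ω×Iω) = (-0.2633, 0.4457, -1.0640)
ω + α·dt = (1.3737, -1.1554, -0.9064)
q⊗(0,ω) = (-0.4242642, 0.8485284, 1.5556354, -0.8485284)
q + ½dt·q⊗(0,ω), renormalized = (-0.0211, 0.7458, 0.0774, 0.6613)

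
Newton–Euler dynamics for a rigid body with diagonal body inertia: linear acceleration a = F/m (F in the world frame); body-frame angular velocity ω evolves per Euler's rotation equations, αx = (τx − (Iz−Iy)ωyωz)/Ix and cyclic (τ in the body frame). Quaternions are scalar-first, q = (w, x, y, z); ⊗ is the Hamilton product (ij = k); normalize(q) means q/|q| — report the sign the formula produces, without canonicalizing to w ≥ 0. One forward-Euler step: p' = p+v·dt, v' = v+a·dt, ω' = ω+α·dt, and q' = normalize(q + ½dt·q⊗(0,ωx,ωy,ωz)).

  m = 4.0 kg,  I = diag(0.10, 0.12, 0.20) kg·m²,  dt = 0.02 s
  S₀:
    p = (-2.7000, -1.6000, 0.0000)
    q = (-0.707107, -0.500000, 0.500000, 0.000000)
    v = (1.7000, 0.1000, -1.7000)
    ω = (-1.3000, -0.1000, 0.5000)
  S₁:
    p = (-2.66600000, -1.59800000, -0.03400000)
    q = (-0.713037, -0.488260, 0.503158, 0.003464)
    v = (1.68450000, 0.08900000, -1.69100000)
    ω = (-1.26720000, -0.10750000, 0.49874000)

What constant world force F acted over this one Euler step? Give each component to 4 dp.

F = (-3.1000, -2.2000, 1.8000)

velocity change Δv = (-0.01550000, -0.01100000, 0.00900000)
m·(v₁−v₀)/dt = (-3.1000, -2.2000, 1.8000)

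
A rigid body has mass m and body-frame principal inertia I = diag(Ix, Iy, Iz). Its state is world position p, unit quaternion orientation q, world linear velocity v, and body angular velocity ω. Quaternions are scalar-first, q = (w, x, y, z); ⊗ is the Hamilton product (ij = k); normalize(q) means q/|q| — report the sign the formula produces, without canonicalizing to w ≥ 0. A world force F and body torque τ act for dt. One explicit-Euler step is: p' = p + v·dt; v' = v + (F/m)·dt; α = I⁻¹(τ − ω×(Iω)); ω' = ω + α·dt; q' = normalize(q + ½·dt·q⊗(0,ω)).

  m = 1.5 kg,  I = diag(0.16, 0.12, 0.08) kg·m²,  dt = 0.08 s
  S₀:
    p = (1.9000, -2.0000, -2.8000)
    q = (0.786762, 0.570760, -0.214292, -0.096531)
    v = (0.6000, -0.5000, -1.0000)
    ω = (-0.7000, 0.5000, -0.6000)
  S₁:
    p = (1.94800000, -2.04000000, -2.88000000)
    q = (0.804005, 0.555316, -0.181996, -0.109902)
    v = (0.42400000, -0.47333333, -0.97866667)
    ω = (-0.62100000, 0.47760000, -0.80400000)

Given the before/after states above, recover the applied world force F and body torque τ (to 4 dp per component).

Δω = ω₁−ω₀ = (0.07900000, -0.02240000, -0.20400000)
I·α + gyro = (0.1700, 0.0000, -0.1900)
v₁ − v₀ = (-0.17600000, 0.02666667, 0.02133333)
applied force F = (-3.3000, 0.5000, 0.4000)

F = (-3.3000, 0.5000, 0.4000)
τ = (0.1700, 0.0000, -0.1900)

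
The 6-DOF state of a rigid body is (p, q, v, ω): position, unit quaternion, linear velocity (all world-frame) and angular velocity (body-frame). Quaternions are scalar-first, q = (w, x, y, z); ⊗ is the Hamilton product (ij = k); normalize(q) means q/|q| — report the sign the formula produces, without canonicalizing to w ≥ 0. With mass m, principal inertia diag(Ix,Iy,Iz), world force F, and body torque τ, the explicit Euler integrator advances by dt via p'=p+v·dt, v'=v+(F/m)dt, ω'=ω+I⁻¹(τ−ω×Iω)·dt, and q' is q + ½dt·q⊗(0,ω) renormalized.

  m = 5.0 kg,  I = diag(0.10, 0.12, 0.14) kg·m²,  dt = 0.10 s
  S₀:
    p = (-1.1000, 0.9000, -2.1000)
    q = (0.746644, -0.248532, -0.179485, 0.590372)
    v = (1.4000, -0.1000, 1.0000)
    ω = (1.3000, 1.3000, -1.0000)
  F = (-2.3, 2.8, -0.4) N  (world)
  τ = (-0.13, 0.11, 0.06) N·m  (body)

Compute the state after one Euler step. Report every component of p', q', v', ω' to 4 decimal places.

a = (-0.4600, 0.5600, -0.0800)
p + v·dt = (-0.9600, 0.8900, -2.0000)
v' = v + a·dt = (1.3540, -0.0440, 0.9920)
precession coupling ω×(Iω) = (-0.0260, 0.0520, 0.0338)
α = I⁻¹(τ − ω×Iω) = (-1.0400, 0.4833, 0.1871)
ω + α·dt = (1.1960, 1.3483, -0.9813)
Hamilton product q⊗(0,ω) = (1.1467941, 0.3826386, 1.4895888, -0.8364051)
updated quaternion q' = (0.7996, -0.2282, -0.1044, 0.5456)

p' = (-0.9600, 0.8900, -2.0000)
q' = (0.7996, -0.2282, -0.1044, 0.5456)
v' = (1.3540, -0.0440, 0.9920)
ω' = (1.1960, 1.3483, -0.9813)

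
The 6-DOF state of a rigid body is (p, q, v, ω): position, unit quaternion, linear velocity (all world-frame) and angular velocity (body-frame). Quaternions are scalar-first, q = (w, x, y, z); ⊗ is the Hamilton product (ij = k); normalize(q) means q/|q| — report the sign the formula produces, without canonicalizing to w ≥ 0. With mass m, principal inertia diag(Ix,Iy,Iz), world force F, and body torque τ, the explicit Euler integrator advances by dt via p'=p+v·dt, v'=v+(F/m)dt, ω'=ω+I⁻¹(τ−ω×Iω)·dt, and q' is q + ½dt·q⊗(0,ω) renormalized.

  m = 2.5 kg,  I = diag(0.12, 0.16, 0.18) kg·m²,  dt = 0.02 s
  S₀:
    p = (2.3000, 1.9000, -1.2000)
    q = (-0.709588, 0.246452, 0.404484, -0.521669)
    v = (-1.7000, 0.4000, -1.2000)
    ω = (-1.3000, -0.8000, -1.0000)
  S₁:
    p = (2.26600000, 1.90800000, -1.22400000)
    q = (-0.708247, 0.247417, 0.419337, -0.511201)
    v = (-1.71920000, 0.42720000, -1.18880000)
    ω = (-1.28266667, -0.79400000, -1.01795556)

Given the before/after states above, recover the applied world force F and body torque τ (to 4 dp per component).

F = (-2.4000, 3.4000, 1.4000)
τ = (0.1200, -0.0300, -0.1200)

Δv = v₁−v₀ = (-0.01920000, 0.02720000, 0.01120000)
applied force F = (-2.4000, 3.4000, 1.4000)
ω₁ − ω₀ = (0.01733333, 0.00600000, -0.01795556)
precession coupling = (0.0160, -0.0780, 0.0416)
applied torque τ = (0.1200, -0.0300, -0.1200)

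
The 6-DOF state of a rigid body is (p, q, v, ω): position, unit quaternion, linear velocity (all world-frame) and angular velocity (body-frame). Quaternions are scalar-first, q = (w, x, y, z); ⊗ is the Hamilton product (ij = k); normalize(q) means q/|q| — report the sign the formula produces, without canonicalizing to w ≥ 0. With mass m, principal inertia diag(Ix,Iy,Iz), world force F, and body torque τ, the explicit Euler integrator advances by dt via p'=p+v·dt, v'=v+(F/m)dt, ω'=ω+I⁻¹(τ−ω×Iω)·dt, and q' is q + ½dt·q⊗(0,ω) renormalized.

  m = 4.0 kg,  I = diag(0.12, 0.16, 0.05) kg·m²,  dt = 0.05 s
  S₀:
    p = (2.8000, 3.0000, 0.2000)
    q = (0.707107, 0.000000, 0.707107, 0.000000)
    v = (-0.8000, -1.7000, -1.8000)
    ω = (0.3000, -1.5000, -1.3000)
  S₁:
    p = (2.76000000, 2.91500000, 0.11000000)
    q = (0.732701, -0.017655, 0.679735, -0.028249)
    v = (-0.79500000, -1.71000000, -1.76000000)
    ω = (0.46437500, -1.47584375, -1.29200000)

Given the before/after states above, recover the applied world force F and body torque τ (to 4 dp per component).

F = (0.4000, -0.8000, 3.2000)
τ = (0.1800, 0.0500, -0.0100)

rate change Δω = (0.16437500, 0.02415625, 0.00800000)
I·α + gyro = (0.1800, 0.0500, -0.0100)
Δv = v₁−v₀ = (0.00500000, -0.01000000, 0.04000000)
applied force F = (0.4000, -0.8000, 3.2000)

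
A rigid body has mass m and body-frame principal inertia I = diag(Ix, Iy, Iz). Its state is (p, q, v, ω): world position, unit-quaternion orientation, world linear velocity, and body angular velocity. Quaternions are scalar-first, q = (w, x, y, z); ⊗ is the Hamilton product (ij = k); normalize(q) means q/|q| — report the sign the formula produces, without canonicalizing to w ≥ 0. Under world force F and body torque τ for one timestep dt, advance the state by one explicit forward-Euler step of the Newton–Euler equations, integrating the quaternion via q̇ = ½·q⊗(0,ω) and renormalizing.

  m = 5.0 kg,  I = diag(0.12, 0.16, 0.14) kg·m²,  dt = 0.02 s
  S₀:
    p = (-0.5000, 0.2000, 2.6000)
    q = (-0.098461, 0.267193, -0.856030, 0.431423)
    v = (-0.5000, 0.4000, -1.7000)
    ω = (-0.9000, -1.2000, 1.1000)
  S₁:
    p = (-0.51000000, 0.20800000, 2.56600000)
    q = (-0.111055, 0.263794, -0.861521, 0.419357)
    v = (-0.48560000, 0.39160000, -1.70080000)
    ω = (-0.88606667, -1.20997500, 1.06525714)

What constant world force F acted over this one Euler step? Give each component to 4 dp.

F = (3.6000, -2.1000, -0.2000)

Δv = v₁−v₀ = (0.01440000, -0.00840000, -0.00080000)
applied force F = (3.6000, -2.1000, -0.2000)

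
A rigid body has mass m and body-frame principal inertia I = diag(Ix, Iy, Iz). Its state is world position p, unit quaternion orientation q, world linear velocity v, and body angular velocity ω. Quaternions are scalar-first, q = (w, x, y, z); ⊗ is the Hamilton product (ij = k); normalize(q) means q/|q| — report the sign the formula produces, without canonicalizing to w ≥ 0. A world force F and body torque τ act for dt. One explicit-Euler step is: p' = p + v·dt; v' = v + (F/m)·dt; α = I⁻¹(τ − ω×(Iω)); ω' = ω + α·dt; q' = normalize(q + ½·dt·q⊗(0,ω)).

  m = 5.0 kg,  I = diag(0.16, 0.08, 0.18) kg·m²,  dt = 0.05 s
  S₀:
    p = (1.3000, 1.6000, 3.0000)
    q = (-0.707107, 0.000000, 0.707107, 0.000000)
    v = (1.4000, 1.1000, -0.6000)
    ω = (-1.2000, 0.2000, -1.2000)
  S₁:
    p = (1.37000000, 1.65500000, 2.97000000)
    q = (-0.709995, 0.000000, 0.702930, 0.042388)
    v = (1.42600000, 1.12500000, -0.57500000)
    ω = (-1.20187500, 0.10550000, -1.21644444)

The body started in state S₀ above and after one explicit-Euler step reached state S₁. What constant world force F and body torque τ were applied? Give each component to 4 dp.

F = (2.6000, 2.5000, 2.5000)
τ = (-0.0300, -0.1800, -0.0400)

velocity change Δv = (0.02600000, 0.02500000, 0.02500000)
applied force F = (2.6000, 2.5000, 2.5000)
rate change Δω = (-0.00187500, -0.09450000, -0.01644444)
ω₀×(Iω₀) = (-0.0240, -0.0288, 0.0192)
τ = I·(Δω/dt) + ω₀×(Iω₀) = (-0.0300, -0.1800, -0.0400)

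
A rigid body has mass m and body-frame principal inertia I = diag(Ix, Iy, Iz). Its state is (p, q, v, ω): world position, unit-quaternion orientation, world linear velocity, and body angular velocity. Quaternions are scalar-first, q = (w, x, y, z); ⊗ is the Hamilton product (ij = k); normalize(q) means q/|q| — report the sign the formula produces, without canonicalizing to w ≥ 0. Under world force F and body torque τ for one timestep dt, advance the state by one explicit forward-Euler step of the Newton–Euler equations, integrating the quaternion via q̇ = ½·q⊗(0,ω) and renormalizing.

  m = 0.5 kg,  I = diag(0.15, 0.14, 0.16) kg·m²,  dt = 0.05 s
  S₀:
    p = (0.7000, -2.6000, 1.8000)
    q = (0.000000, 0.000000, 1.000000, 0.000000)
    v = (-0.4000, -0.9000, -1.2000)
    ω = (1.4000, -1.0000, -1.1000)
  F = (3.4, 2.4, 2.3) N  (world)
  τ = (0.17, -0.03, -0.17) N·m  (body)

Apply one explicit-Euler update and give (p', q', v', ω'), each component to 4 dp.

a = F/m = (6.8000, 4.8000, 4.6000)
p' = p + v·dt = (0.6800, -2.6450, 1.7400)
new velocity v' = (-0.0600, -0.6600, -0.9700)
ω×(Iω) gyroscopic = (0.0220, 0.0154, 0.0140)
α = I⁻¹(τ − ω×Iω) = (0.9867, -0.3243, -1.1500)
ω' = ω + α·dt = (1.4493, -1.0162, -1.1575)
q⊗(0,ω) = (1.0000000, -1.1000000, 0.0000000, -1.4000000)
q + ½dt·q⊗(0,ω), renormalized = (0.0250, -0.0275, 0.9987, -0.0350)

p' = (0.6800, -2.6450, 1.7400)
q' = (0.0250, -0.0275, 0.9987, -0.0350)
v' = (-0.0600, -0.6600, -0.9700)
ω' = (1.4493, -1.0162, -1.1575)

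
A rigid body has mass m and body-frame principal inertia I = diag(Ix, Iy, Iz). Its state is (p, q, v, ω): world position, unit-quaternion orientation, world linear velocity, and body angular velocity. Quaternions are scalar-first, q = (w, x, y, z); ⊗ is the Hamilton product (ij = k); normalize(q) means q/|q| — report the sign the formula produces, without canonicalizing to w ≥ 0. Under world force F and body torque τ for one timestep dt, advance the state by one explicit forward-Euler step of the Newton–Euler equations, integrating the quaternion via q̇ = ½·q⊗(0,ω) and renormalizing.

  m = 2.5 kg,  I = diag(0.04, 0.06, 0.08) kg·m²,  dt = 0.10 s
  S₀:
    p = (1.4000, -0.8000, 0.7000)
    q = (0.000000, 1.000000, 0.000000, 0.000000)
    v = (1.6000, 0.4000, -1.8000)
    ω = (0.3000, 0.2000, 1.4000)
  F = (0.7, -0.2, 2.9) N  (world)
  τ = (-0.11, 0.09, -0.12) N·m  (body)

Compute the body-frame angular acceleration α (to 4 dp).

ω×(Iω) gyroscopic = (0.0056, -0.0168, 0.0012)
(τ − ω×Iω)/I = (-2.8900, 1.7800, -1.5150)

α = (-2.8900, 1.7800, -1.5150)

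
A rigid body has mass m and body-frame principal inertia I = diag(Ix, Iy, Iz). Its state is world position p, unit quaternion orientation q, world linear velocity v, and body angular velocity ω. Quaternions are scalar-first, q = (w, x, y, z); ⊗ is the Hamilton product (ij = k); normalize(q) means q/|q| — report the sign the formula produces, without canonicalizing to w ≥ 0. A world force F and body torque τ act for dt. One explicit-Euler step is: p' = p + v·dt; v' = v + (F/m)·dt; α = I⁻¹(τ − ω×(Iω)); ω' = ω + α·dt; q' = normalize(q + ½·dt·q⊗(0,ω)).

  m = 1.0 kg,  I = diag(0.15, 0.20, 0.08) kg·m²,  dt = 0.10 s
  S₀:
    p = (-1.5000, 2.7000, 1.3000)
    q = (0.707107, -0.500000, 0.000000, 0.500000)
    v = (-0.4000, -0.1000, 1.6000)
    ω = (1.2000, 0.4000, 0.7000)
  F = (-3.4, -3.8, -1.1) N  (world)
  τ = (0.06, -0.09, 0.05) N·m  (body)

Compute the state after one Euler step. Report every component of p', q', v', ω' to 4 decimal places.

a = (-3.4000, -3.8000, -1.1000)
p' = p + v·dt = (-1.5400, 2.6900, 1.4600)
new velocity v' = (-0.7400, -0.4800, 1.4900)
(τ − ω×Iω)/I = (0.6240, -0.7440, 0.3250)
new body rate ω' = (1.2624, 0.3256, 0.7325)
Hamilton product q⊗(0,ω) = (0.2500000, 0.6485284, 1.2328428, 0.2949749)
updated quaternion q' = (0.7177, -0.4664, 0.0615, 0.5134)

p' = (-1.5400, 2.6900, 1.4600)
q' = (0.7177, -0.4664, 0.0615, 0.5134)
v' = (-0.7400, -0.4800, 1.4900)
ω' = (1.2624, 0.3256, 0.7325)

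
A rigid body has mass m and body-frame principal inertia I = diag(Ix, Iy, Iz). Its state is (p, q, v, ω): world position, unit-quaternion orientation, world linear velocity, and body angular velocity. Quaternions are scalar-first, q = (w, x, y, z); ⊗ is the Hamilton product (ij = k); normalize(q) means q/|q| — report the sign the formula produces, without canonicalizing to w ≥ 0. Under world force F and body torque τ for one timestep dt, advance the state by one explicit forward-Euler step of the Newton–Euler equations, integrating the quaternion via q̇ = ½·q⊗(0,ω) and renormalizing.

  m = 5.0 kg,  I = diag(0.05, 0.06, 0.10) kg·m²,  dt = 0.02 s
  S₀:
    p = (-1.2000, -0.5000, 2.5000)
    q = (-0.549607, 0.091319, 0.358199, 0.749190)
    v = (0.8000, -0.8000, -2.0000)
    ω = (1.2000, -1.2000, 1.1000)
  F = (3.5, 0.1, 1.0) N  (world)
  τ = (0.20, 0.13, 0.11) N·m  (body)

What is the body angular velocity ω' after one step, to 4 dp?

ω' = (1.3011, -1.1347, 1.1249)

gyro term ω×Iω = (-0.0528, -0.0660, -0.0144)
(τ − ω×Iω)/I = (5.0560, 3.2667, 1.2440)
new body rate ω' = (1.3011, -1.1347, 1.1249)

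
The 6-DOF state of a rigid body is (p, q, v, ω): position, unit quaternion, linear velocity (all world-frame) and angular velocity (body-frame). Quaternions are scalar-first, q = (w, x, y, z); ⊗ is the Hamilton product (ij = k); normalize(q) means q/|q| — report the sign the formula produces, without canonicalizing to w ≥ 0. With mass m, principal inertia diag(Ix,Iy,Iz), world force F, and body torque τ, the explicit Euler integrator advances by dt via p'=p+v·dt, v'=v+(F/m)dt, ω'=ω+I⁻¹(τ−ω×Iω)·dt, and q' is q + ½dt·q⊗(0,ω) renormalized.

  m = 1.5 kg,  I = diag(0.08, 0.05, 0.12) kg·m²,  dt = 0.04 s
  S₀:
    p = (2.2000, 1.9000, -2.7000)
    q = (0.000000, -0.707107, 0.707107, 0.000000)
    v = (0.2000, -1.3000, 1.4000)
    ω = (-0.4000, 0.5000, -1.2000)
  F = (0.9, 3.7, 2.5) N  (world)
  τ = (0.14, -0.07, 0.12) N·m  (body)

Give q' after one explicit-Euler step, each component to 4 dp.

q' = (-0.0127, -0.7238, 0.6899, -0.0014)

q⊗(0,ω) = (-0.6363963, -0.8485284, -0.8485284, -0.0707107)
q + ½dt·q⊗(0,ω), renormalized = (-0.0127, -0.7238, 0.6899, -0.0014)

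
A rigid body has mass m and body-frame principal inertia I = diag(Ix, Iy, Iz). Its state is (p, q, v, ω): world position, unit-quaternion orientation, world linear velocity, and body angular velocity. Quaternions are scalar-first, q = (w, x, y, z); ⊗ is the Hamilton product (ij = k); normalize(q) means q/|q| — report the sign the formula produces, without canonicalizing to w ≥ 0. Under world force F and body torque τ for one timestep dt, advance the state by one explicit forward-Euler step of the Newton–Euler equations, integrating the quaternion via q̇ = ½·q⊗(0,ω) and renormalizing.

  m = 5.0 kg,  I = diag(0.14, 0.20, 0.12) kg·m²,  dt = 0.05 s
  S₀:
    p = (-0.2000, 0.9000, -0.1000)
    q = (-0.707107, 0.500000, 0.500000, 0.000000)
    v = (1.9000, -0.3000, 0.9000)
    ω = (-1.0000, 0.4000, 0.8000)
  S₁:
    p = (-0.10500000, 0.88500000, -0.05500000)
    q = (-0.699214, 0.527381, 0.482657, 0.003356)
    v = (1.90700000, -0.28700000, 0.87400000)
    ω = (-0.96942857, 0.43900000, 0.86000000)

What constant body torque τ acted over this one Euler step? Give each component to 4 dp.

τ = (0.0600, 0.1400, 0.1200)

ω₁ − ω₀ = (0.03057143, 0.03900000, 0.06000000)
applied torque τ = (0.0600, 0.1400, 0.1200)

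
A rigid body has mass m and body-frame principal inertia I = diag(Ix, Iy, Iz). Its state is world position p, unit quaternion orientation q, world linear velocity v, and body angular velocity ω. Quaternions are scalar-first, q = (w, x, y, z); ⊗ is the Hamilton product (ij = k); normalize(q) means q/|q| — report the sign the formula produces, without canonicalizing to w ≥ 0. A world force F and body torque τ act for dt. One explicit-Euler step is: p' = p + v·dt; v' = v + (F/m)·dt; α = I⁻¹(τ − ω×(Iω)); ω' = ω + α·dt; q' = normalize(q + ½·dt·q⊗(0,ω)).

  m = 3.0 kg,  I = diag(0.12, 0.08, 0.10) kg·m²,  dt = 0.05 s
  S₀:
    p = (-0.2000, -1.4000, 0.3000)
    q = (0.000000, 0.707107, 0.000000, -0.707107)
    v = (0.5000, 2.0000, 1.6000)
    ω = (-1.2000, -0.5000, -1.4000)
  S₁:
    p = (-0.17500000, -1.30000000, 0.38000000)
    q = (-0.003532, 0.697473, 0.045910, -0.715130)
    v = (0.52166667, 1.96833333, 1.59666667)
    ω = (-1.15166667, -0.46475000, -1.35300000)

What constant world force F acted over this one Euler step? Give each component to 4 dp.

F = (1.3000, -1.9000, -0.2000)

v₁ − v₀ = (0.02166667, -0.03166667, -0.00333333)
F = m·Δv/dt = (1.3000, -1.9000, -0.2000)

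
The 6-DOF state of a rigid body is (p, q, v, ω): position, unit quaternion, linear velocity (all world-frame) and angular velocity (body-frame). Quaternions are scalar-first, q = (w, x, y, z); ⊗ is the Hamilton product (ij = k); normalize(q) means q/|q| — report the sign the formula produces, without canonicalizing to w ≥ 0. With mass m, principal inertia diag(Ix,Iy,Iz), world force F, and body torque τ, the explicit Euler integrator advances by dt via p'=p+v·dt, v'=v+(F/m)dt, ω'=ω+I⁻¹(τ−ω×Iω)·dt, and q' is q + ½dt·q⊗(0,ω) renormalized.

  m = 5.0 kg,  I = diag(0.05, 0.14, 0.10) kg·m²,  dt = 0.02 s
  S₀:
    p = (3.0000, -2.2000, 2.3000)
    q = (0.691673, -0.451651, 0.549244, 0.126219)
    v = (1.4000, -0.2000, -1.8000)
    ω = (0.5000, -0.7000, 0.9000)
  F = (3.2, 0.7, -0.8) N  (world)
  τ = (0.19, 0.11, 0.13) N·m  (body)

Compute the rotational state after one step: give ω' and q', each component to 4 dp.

ω' = (0.5659, -0.6811, 0.9323)
q' = (0.6966, -0.4423, 0.5491, 0.1328)

ω×(Iω) gyroscopic = (0.0252, -0.0225, -0.0315)
α = I⁻¹(τ − ω×Iω) = (3.2960, 0.9464, 1.6150)
ω' = ω + α·dt = (0.5659, -0.6811, 0.9323)
Hamilton product q⊗(0,ω) = (0.4966992, 0.9285094, -0.0145757, 0.6640394)
q + ½dt·q⊗(0,ω), renormalized = (0.6966, -0.4423, 0.5491, 0.1328)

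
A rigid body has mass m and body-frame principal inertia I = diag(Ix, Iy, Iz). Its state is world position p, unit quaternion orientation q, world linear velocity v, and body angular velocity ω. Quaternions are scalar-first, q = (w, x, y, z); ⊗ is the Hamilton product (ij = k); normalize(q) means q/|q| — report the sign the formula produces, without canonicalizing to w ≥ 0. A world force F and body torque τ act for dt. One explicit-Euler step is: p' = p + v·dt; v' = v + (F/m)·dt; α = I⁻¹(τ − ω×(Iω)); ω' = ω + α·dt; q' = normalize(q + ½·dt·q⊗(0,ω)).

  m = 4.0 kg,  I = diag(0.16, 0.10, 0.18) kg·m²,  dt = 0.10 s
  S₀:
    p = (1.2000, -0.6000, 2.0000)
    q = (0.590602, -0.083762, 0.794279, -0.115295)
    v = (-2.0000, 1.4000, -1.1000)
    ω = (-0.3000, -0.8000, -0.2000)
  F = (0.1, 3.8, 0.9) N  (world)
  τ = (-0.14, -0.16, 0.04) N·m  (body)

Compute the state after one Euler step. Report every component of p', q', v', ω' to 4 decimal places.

p' = p + v·dt = (1.0000, -0.4600, 1.8900)
new velocity v' = (-1.9975, 1.4950, -1.0775)
angular accel α = (-0.9550, -1.5880, 0.3022)
ω + α·dt = (-0.3955, -0.9588, -0.1698)
2q̇ = q⊗(0,ω) = (0.5872356, -0.4282724, -0.4546455, 0.1871729)
q + ½dt·q⊗(0,ω), renormalized = (0.6194, -0.1051, 0.7708, -0.1058)

p' = (1.0000, -0.4600, 1.8900)
q' = (0.6194, -0.1051, 0.7708, -0.1058)
v' = (-1.9975, 1.4950, -1.0775)
ω' = (-0.3955, -0.9588, -0.1698)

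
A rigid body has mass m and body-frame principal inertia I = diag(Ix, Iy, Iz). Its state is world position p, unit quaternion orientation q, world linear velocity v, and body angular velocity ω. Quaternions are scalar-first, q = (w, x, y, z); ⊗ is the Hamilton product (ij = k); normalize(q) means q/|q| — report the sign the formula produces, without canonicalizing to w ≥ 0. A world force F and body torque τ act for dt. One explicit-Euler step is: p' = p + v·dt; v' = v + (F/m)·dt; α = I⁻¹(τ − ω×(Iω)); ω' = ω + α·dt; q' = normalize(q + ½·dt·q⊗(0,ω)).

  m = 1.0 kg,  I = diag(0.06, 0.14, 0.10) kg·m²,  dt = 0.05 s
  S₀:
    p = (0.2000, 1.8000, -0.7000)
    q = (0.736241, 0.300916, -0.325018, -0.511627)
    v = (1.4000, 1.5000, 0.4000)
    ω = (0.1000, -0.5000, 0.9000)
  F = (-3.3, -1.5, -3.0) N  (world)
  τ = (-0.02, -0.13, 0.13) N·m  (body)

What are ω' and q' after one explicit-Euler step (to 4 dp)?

precession coupling ω×(Iω) = (0.0180, -0.0036, -0.0040)
α = I⁻¹(τ − ω×Iω) = (-0.6333, -0.9029, 1.3400)
ω' = ω + α·dt = (0.0683, -0.5451, 0.9670)
2q̇ = q⊗(0,ω) = (0.2678637, -0.4747056, -0.6901076, 0.5446607)
updated quaternion q' = (0.7427, 0.2890, -0.3422, -0.4978)

ω' = (0.0683, -0.5451, 0.9670)
q' = (0.7427, 0.2890, -0.3422, -0.4978)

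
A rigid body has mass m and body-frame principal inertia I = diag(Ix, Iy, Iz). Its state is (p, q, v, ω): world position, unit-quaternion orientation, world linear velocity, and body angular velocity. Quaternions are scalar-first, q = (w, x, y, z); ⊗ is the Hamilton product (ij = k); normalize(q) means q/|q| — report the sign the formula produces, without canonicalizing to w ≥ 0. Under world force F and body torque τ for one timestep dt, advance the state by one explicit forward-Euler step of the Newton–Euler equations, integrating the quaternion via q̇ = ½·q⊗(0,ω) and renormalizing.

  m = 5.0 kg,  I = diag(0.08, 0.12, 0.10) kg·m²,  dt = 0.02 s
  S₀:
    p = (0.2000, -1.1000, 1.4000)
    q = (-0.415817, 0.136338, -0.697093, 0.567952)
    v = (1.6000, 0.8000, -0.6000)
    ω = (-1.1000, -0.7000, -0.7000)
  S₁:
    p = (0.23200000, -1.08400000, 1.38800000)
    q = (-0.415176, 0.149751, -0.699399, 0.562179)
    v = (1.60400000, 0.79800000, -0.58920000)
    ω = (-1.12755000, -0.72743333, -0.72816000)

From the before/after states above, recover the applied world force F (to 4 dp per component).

F = (1.0000, -0.5000, 2.7000)

v₁ − v₀ = (0.00400000, -0.00200000, 0.01080000)
m·(v₁−v₀)/dt = (1.0000, -0.5000, 2.7000)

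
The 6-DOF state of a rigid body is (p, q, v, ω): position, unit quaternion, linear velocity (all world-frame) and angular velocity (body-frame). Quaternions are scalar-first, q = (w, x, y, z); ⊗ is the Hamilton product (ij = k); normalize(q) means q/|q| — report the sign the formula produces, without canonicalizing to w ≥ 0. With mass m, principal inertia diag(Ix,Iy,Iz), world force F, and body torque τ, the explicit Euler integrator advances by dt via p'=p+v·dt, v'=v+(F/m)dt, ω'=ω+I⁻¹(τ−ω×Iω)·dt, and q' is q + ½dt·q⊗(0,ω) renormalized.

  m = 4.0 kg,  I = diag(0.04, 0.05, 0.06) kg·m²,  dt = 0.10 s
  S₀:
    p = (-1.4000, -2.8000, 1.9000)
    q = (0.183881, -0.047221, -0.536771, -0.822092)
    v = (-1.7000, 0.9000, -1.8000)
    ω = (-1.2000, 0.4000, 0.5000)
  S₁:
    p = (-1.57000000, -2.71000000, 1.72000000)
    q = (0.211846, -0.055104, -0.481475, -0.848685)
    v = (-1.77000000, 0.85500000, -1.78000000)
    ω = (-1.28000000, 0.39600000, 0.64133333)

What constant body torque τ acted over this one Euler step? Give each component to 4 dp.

τ = (-0.0300, 0.0100, 0.0800)

rate change Δω = (-0.08000000, -0.00400000, 0.14133333)
ω₀×(Iω₀) = (0.0020, 0.0120, -0.0048)
I·α + gyro = (-0.0300, 0.0100, 0.0800)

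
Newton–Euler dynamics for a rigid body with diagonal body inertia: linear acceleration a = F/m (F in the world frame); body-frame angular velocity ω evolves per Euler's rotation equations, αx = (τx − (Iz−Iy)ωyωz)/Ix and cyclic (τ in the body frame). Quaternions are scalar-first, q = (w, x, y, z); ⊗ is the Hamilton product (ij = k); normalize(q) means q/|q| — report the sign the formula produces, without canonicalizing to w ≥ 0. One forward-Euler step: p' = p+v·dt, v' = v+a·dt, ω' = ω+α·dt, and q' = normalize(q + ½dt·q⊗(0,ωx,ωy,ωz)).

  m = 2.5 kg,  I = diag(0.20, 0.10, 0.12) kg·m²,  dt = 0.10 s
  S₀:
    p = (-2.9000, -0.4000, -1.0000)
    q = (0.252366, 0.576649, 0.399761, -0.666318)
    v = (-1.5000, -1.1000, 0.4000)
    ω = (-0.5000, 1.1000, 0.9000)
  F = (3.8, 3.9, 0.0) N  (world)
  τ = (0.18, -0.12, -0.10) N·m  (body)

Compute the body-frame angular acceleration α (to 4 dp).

α = (0.8010, -0.8400, -1.2917)

gyro term ω×Iω = (0.0198, -0.0360, 0.0550)
α = I⁻¹(τ − ω×Iω) = (0.8010, -0.8400, -1.2917)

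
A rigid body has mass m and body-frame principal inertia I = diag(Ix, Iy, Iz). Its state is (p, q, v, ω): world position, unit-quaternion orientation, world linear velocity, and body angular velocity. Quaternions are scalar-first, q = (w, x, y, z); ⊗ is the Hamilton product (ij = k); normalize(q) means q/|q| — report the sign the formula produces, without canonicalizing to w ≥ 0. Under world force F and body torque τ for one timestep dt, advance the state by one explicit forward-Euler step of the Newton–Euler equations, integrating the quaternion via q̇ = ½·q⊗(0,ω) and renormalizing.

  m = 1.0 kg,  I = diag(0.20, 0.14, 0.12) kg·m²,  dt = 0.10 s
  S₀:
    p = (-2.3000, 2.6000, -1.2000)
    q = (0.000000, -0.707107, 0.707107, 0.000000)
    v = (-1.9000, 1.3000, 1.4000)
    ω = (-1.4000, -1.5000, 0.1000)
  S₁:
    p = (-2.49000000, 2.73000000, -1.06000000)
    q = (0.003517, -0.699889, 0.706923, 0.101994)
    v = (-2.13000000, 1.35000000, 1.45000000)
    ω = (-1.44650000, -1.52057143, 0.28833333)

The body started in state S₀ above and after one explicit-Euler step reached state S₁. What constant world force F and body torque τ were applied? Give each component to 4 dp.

ω₁ − ω₀ = (-0.04650000, -0.02057143, 0.18833333)
I·α + gyro = (-0.0900, -0.0400, 0.1000)
Δv = v₁−v₀ = (-0.23000000, 0.05000000, 0.05000000)
applied force F = (-2.3000, 0.5000, 0.5000)

F = (-2.3000, 0.5000, 0.5000)
τ = (-0.0900, -0.0400, 0.1000)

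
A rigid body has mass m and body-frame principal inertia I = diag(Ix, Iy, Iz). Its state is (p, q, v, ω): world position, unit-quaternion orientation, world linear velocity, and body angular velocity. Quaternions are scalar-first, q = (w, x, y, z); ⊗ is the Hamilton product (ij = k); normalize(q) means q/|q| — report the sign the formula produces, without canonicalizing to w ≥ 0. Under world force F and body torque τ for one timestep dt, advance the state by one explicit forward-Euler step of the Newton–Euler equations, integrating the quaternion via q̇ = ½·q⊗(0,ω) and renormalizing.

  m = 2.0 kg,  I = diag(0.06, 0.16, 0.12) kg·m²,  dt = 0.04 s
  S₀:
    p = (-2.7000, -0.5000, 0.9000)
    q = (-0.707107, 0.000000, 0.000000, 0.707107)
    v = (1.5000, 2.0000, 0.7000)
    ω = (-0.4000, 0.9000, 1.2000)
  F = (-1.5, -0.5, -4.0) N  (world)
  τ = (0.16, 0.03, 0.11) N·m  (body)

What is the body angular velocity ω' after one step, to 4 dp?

(τ − ω×Iω)/I = (3.3867, 0.0075, 1.2167)
new body rate ω' = (-0.2645, 0.9003, 1.2487)

ω' = (-0.2645, 0.9003, 1.2487)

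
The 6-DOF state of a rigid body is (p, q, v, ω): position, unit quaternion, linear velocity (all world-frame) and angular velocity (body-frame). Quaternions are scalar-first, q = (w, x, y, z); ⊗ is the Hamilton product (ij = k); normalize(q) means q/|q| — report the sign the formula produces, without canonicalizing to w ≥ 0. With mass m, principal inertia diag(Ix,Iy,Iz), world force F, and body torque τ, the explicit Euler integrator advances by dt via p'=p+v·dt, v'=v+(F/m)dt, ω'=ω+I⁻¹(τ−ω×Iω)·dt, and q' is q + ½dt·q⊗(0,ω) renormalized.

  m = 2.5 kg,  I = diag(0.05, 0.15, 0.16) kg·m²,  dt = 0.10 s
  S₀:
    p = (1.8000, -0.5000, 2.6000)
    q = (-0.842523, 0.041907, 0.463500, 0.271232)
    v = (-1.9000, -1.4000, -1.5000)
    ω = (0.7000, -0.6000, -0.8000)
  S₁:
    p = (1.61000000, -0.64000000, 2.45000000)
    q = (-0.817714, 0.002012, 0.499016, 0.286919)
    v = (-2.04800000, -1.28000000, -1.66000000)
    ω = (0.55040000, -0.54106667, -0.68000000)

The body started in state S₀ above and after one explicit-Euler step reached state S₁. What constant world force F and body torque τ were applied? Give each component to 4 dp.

velocity change Δv = (-0.14800000, 0.12000000, -0.16000000)
F = m·Δv/dt = (-3.7000, 3.0000, -4.0000)
ω₁ − ω₀ = (-0.14960000, 0.05893333, 0.12000000)
precession coupling = (0.0048, 0.0616, -0.0420)
τ = I·(Δω/dt) + ω₀×(Iω₀) = (-0.0700, 0.1500, 0.1500)

F = (-3.7000, 3.0000, -4.0000)
τ = (-0.0700, 0.1500, 0.1500)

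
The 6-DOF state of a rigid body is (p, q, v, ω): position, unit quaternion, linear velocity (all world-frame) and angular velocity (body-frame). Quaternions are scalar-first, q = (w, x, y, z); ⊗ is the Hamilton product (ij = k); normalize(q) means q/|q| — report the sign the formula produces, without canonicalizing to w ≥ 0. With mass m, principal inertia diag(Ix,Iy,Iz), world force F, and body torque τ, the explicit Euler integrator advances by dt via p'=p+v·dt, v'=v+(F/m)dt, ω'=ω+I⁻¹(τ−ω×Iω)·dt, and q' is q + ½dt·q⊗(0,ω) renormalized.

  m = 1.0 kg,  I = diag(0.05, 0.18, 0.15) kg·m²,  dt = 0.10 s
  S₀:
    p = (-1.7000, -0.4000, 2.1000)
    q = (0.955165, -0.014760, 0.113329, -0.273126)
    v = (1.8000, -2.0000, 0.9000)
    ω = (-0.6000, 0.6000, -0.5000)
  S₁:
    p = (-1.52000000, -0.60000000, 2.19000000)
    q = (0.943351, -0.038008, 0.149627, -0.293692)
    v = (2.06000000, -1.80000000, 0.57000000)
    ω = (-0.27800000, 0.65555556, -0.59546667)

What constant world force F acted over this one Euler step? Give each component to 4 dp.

Δv = v₁−v₀ = (0.26000000, 0.20000000, -0.33000000)
F = m·Δv/dt = (2.6000, 2.0000, -3.3000)

F = (2.6000, 2.0000, -3.3000)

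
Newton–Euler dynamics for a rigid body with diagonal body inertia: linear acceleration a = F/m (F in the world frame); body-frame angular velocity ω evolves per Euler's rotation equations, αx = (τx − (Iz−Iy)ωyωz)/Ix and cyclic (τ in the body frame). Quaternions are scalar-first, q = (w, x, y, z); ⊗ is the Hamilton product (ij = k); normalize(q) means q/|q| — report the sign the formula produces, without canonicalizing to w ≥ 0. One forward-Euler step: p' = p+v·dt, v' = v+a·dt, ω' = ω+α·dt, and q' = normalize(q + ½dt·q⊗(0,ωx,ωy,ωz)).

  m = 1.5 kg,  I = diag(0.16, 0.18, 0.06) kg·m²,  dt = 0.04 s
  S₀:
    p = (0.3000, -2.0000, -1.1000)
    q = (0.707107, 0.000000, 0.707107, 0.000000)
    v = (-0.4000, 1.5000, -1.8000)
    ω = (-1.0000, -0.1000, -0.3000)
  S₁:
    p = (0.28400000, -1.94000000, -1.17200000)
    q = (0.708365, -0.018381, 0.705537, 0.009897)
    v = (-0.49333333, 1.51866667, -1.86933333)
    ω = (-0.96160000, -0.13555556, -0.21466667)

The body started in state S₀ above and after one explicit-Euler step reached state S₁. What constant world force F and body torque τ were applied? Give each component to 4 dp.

velocity change Δv = (-0.09333333, 0.01866667, -0.06933333)
F = m·Δv/dt = (-3.5000, 0.7000, -2.6000)
rate change Δω = (0.03840000, -0.03555556, 0.08533333)
gyro term ω₀×Iω₀ = (-0.0036, 0.0300, 0.0020)
applied torque τ = (0.1500, -0.1300, 0.1300)

F = (-3.5000, 0.7000, -2.6000)
τ = (0.1500, -0.1300, 0.1300)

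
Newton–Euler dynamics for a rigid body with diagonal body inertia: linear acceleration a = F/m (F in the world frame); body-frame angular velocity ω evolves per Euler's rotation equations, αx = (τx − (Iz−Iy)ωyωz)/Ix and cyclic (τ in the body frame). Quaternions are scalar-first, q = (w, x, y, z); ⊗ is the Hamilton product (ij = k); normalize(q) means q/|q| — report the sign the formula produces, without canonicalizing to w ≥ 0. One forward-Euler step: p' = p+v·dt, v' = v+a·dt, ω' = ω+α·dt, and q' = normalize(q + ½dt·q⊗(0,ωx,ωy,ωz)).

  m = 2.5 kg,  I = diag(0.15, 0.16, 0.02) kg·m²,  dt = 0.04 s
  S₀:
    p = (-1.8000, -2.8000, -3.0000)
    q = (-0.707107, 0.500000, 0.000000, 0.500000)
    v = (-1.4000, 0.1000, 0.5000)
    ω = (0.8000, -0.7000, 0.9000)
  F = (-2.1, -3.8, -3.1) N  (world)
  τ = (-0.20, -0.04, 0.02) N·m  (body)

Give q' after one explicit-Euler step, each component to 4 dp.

q' = (-0.7238, 0.4955, 0.0089, 0.4801)

Hamilton product q⊗(0,ω) = (-0.8500000, -0.2156856, 0.4449749, -0.9863963)
q' = normalize(q + ½dt·q⊗(0,ω)) = (-0.7238, 0.4955, 0.0089, 0.4801)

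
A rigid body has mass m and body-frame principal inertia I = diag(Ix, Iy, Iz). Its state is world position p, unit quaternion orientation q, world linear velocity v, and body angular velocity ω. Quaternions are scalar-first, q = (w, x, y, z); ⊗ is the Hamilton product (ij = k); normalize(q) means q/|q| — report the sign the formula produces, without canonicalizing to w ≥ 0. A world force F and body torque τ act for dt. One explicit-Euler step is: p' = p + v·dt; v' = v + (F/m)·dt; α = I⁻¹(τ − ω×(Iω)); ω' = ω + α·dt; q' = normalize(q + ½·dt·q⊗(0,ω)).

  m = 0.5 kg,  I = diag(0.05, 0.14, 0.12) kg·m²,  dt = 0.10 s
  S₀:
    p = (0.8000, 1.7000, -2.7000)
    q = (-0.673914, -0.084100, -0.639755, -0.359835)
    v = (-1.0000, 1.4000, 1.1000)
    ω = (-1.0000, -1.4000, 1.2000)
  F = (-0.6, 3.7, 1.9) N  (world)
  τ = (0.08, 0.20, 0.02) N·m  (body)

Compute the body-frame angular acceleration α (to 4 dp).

gyro term ω×Iω = (0.0336, 0.0840, 0.1260)
angular accel α = (0.9280, 0.8286, -0.8833)

α = (0.9280, 0.8286, -0.8833)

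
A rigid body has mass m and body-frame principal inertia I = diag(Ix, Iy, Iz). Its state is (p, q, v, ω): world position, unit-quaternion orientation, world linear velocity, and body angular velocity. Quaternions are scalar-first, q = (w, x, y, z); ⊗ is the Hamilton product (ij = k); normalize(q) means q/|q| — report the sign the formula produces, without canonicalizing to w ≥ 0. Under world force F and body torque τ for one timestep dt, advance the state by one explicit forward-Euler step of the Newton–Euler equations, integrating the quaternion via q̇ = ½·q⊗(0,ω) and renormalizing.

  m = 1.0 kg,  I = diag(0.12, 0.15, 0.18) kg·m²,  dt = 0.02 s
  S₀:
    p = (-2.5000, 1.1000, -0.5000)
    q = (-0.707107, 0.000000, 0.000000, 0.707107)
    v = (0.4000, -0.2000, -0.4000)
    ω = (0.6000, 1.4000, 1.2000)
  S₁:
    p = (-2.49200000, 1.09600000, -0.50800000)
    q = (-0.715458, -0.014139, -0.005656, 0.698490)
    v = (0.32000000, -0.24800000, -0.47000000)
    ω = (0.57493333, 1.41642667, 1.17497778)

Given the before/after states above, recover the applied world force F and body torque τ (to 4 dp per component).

ω₁ − ω₀ = (-0.02506667, 0.01642667, -0.02502222)
applied torque τ = (-0.1000, 0.0800, -0.2000)
v₁ − v₀ = (-0.08000000, -0.04800000, -0.07000000)
F = m·Δv/dt = (-4.0000, -2.4000, -3.5000)

F = (-4.0000, -2.4000, -3.5000)
τ = (-0.1000, 0.0800, -0.2000)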